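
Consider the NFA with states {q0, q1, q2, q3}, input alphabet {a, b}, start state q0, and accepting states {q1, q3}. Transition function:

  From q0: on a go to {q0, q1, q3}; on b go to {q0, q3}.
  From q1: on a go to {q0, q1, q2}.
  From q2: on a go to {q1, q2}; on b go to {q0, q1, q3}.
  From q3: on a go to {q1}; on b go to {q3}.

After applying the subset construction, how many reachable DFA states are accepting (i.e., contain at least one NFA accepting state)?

3

Start state of the DFA: {q0}.
{q0} --a--> {q0, q1, q3}  [new]
{q0} --b--> {q0, q3}  [new]
{q0, q1, q3} --a--> {q0, q1, q2, q3}  [new]
{q0, q1, q3} --b--> {q0, q3}  [seen]
{q0, q3} --a--> {q0, q1, q3}  [seen]
{q0, q3} --b--> {q0, q3}  [seen]
{q0, q1, q2, q3} --a--> {q0, q1, q2, q3}  [seen]
{q0, q1, q2, q3} --b--> {q0, q1, q3}  [seen]
Reachable DFA states: {q0}, {q0, q1, q3}, {q0, q3}, {q0, q1, q2, q3}.
Accepting DFA states (contain an NFA accepting state): {q0, q1, q3}, {q0, q3}, {q0, q1, q2, q3}.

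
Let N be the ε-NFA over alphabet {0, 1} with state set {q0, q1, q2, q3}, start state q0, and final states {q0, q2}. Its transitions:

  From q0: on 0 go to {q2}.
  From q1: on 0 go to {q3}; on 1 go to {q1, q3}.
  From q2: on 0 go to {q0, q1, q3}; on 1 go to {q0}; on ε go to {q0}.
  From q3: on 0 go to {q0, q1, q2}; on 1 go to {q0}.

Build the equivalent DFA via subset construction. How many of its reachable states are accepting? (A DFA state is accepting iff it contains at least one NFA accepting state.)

4

Start state of the DFA: {q0} (ε-closure of the NFA start).
{q0} --0--> {q0, q2}  [new]
{q0} --1--> ∅  [new]
{q0, q2} --0--> {q0, q1, q2, q3}  [new]
{q0, q2} --1--> {q0}  [seen]
∅ --0--> ∅  [seen]
∅ --1--> ∅  [seen]
{q0, q1, q2, q3} --0--> {q0, q1, q2, q3}  [seen]
{q0, q1, q2, q3} --1--> {q0, q1, q3}  [new]
{q0, q1, q3} --0--> {q0, q1, q2, q3}  [seen]
{q0, q1, q3} --1--> {q0, q1, q3}  [seen]
Reachable DFA states: {q0}, {q0, q2}, ∅, {q0, q1, q2, q3}, {q0, q1, q3}.
Accepting DFA states (contain an NFA accepting state): {q0}, {q0, q2}, {q0, q1, q2, q3}, {q0, q1, q3}.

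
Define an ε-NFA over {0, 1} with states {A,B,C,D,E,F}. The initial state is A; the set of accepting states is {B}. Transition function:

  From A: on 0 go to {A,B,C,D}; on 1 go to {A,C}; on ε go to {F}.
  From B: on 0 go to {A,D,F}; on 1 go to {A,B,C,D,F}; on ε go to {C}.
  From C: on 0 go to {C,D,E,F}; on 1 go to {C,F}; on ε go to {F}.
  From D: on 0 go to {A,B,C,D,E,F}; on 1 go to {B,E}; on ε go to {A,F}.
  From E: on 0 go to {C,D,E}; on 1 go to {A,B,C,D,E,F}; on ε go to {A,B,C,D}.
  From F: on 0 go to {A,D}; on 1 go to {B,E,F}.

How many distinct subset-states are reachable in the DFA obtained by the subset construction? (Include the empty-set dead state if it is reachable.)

Start state of the DFA: {A,F} (ε-closure of the NFA start).
{A,F} --0--> {A,B,C,D,F}  [new]
{A,F} --1--> {A,B,C,D,E,F}  [new]
{A,B,C,D,F} --0--> {A,B,C,D,E,F}  [seen]
{A,B,C,D,F} --1--> {A,B,C,D,E,F}  [seen]
{A,B,C,D,E,F} --0--> {A,B,C,D,E,F}  [seen]
{A,B,C,D,E,F} --1--> {A,B,C,D,E,F}  [seen]
Reachable DFA states: {A,F}, {A,B,C,D,F}, {A,B,C,D,E,F}.

3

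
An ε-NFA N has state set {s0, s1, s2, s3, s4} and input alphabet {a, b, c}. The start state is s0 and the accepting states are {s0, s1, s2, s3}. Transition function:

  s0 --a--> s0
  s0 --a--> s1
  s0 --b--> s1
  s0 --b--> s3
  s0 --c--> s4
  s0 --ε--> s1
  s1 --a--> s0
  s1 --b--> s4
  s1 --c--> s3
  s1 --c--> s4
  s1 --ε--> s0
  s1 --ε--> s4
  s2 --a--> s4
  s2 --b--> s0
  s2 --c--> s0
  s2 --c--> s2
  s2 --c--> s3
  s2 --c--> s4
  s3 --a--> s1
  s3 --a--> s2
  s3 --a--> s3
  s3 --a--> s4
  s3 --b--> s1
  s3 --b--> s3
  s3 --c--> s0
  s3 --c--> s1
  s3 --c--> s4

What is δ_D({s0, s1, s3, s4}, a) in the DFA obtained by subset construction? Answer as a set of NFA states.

{s0, s1, s2, s3, s4}

δ(s0,a) = {s0, s1}; δ(s1,a) = {s0}; δ(s3,a) = {s1, s2, s3, s4}; δ(s4,a) = ∅.
Union: {s0, s1, s2, s3, s4}.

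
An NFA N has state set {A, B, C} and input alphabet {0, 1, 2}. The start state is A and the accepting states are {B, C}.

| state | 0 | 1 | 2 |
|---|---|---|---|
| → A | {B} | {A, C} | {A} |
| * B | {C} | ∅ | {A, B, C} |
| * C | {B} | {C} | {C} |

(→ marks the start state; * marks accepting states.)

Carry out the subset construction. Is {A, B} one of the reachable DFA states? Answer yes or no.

Start state of the DFA: {A}.
{A} --0--> {B}  [new]
{A} --1--> {A, C}  [new]
{A} --2--> {A}  [seen]
{B} --0--> {C}  [new]
{B} --1--> ∅  [new]
{B} --2--> {A, B, C}  [new]
{A, C} --0--> {B}  [seen]
{A, C} --1--> {A, C}  [seen]
{A, C} --2--> {A, C}  [seen]
{C} --0--> {B}  [seen]
{C} --1--> {C}  [seen]
{C} --2--> {C}  [seen]
∅ --0--> ∅  [seen]
∅ --1--> ∅  [seen]
∅ --2--> ∅  [seen]
{A, B, C} --0--> {B, C}  [new]
{A, B, C} --1--> {A, C}  [seen]
{A, B, C} --2--> {A, B, C}  [seen]
{B, C} --0--> {B, C}  [seen]
{B, C} --1--> {C}  [seen]
{B, C} --2--> {A, B, C}  [seen]
Reachable DFA states: {A}, {B}, {A, C}, {C}, ∅, {A, B, C}, {B, C}.
{A, B} is not among them.

no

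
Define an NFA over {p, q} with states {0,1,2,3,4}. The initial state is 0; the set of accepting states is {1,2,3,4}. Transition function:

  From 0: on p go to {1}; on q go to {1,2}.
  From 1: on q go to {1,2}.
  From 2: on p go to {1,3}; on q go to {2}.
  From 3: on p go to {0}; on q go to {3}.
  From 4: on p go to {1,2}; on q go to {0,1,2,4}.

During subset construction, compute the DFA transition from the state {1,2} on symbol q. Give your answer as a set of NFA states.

{1,2}

δ(1,q) = {1,2}; δ(2,q) = {2}.
Union: {1,2}.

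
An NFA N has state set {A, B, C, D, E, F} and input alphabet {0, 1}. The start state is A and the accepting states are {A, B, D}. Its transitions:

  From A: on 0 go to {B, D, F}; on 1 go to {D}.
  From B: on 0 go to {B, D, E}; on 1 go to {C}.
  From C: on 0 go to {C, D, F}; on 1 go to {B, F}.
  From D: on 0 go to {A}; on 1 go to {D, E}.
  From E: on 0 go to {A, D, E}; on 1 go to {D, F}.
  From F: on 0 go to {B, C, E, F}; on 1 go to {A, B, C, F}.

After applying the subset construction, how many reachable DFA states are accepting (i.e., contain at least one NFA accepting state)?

8

Start state of the DFA: {A}.
{A} --0--> {B, D, F}  [new]
{A} --1--> {D}  [new]
{B, D, F} --0--> {A, B, C, D, E, F}  [new]
{B, D, F} --1--> {A, B, C, D, E, F}  [seen]
{D} --0--> {A}  [seen]
{D} --1--> {D, E}  [new]
{A, B, C, D, E, F} --0--> {A, B, C, D, E, F}  [seen]
{A, B, C, D, E, F} --1--> {A, B, C, D, E, F}  [seen]
{D, E} --0--> {A, D, E}  [new]
{D, E} --1--> {D, E, F}  [new]
{A, D, E} --0--> {A, B, D, E, F}  [new]
{A, D, E} --1--> {D, E, F}  [seen]
{D, E, F} --0--> {A, B, C, D, E, F}  [seen]
{D, E, F} --1--> {A, B, C, D, E, F}  [seen]
{A, B, D, E, F} --0--> {A, B, C, D, E, F}  [seen]
{A, B, D, E, F} --1--> {A, B, C, D, E, F}  [seen]
Reachable DFA states: {A}, {B, D, F}, {D}, {A, B, C, D, E, F}, {D, E}, {A, D, E}, {D, E, F}, {A, B, D, E, F}.
Accepting DFA states (contain an NFA accepting state): {A}, {B, D, F}, {D}, {A, B, C, D, E, F}, {D, E}, {A, D, E}, {D, E, F}, {A, B, D, E, F}.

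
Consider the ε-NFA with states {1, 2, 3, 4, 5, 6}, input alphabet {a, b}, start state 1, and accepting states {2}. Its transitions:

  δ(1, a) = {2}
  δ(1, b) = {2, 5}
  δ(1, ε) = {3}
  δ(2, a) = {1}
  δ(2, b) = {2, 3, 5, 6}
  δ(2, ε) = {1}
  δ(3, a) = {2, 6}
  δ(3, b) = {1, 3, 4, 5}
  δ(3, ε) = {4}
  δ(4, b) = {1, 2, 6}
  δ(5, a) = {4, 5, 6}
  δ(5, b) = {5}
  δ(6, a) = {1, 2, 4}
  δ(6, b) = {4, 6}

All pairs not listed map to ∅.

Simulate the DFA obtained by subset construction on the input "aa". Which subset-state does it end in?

Start: {1, 3, 4}.
δ(1,a) = {2}; δ(3,a) = {2, 6}; δ(4,a) = ∅.
Union: {2, 6}.
ε-closure gives {1, 2, 3, 4, 6}.
After a: {1, 2, 3, 4, 6}.
δ(1,a) = {2}; δ(2,a) = {1}; δ(3,a) = {2, 6}; δ(4,a) = ∅; δ(6,a) = {1, 2, 4}.
Union: {1, 2, 4, 6}.
ε-closure gives {1, 2, 3, 4, 6}.
After a: {1, 2, 3, 4, 6}.

{1, 2, 3, 4, 6}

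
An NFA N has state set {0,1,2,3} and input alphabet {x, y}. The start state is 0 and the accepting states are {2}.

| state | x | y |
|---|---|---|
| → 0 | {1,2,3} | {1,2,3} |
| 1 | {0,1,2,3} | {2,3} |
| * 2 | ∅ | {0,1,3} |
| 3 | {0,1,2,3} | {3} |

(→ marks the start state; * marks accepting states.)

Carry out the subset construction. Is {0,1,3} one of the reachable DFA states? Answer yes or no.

no

Start state of the DFA: {0}.
{0} --x--> {1,2,3}  [new]
{0} --y--> {1,2,3}  [seen]
{1,2,3} --x--> {0,1,2,3}  [new]
{1,2,3} --y--> {0,1,2,3}  [seen]
{0,1,2,3} --x--> {0,1,2,3}  [seen]
{0,1,2,3} --y--> {0,1,2,3}  [seen]
Reachable DFA states: {0}, {1,2,3}, {0,1,2,3}.
{0,1,3} is not among them.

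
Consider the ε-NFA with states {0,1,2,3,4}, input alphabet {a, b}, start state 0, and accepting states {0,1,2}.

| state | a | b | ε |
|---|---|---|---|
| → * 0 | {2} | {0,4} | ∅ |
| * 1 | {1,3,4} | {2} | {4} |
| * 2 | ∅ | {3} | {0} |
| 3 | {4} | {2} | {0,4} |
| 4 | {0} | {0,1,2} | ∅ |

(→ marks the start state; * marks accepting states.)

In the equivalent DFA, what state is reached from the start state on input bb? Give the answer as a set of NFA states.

{0,1,2,4}

Start: {0}.
δ(0,b) = {0,4}.
Union: {0,4}.
After b: {0,4}.
δ(0,b) = {0,4}; δ(4,b) = {0,1,2}.
Union: {0,1,2,4}.
After b: {0,1,2,4}.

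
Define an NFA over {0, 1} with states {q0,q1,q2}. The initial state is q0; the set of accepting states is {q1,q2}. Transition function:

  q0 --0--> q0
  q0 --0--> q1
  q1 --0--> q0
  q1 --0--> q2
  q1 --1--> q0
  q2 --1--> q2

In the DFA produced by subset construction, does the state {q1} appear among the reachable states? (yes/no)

no

Start state of the DFA: {q0}.
{q0} --0--> {q0,q1}  [new]
{q0} --1--> ∅  [new]
{q0,q1} --0--> {q0,q1,q2}  [new]
{q0,q1} --1--> {q0}  [seen]
∅ --0--> ∅  [seen]
∅ --1--> ∅  [seen]
{q0,q1,q2} --0--> {q0,q1,q2}  [seen]
{q0,q1,q2} --1--> {q0,q2}  [new]
{q0,q2} --0--> {q0,q1}  [seen]
{q0,q2} --1--> {q2}  [new]
{q2} --0--> ∅  [seen]
{q2} --1--> {q2}  [seen]
Reachable DFA states: {q0}, {q0,q1}, ∅, {q0,q1,q2}, {q0,q2}, {q2}.
{q1} is not among them.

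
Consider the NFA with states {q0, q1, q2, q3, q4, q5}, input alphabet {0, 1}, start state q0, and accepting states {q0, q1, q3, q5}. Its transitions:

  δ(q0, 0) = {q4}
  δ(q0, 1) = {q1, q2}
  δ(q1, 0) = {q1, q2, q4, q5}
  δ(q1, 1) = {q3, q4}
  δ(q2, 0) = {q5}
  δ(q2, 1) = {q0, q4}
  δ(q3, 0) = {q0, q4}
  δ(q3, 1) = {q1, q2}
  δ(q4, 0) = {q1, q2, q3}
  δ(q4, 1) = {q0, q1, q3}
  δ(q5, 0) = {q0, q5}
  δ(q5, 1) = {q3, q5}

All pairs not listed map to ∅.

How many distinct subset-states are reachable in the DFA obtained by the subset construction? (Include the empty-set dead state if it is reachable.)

Start state of the DFA: {q0}.
{q0} --0--> {q4}  [new]
{q0} --1--> {q1, q2}  [new]
{q4} --0--> {q1, q2, q3}  [new]
{q4} --1--> {q0, q1, q3}  [new]
{q1, q2} --0--> {q1, q2, q4, q5}  [new]
{q1, q2} --1--> {q0, q3, q4}  [new]
{q1, q2, q3} --0--> {q0, q1, q2, q4, q5}  [new]
{q1, q2, q3} --1--> {q0, q1, q2, q3, q4}  [new]
{q0, q1, q3} --0--> {q0, q1, q2, q4, q5}  [seen]
{q0, q1, q3} --1--> {q1, q2, q3, q4}  [new]
{q1, q2, q4, q5} --0--> {q0, q1, q2, q3, q4, q5}  [new]
{q1, q2, q4, q5} --1--> {q0, q1, q3, q4, q5}  [new]
{q0, q3, q4} --0--> {q0, q1, q2, q3, q4}  [seen]
{q0, q3, q4} --1--> {q0, q1, q2, q3}  [new]
{q0, q1, q2, q4, q5} --0--> {q0, q1, q2, q3, q4, q5}  [seen]
{q0, q1, q2, q4, q5} --1--> {q0, q1, q2, q3, q4, q5}  [seen]
{q0, q1, q2, q3, q4} --0--> {q0, q1, q2, q3, q4, q5}  [seen]
{q0, q1, q2, q3, q4} --1--> {q0, q1, q2, q3, q4}  [seen]
{q1, q2, q3, q4} --0--> {q0, q1, q2, q3, q4, q5}  [seen]
{q1, q2, q3, q4} --1--> {q0, q1, q2, q3, q4}  [seen]
{q0, q1, q2, q3, q4, q5} --0--> {q0, q1, q2, q3, q4, q5}  [seen]
{q0, q1, q2, q3, q4, q5} --1--> {q0, q1, q2, q3, q4, q5}  [seen]
{q0, q1, q3, q4, q5} --0--> {q0, q1, q2, q3, q4, q5}  [seen]
{q0, q1, q3, q4, q5} --1--> {q0, q1, q2, q3, q4, q5}  [seen]
{q0, q1, q2, q3} --0--> {q0, q1, q2, q4, q5}  [seen]
{q0, q1, q2, q3} --1--> {q0, q1, q2, q3, q4}  [seen]
Reachable DFA states: {q0}, {q4}, {q1, q2}, {q1, q2, q3}, {q0, q1, q3}, {q1, q2, q4, q5}, {q0, q3, q4}, {q0, q1, q2, q4, q5}, {q0, q1, q2, q3, q4}, {q1, q2, q3, q4}, {q0, q1, q2, q3, q4, q5}, {q0, q1, q3, q4, q5}, {q0, q1, q2, q3}.

13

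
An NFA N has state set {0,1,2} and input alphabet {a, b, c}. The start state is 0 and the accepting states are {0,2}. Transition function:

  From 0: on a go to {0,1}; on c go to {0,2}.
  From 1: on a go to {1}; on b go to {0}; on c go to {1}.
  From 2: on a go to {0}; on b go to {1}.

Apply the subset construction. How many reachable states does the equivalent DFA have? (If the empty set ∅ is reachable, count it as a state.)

6

Start state of the DFA: {0}.
{0} --a--> {0,1}  [new]
{0} --b--> ∅  [new]
{0} --c--> {0,2}  [new]
{0,1} --a--> {0,1}  [seen]
{0,1} --b--> {0}  [seen]
{0,1} --c--> {0,1,2}  [new]
∅ --a--> ∅  [seen]
∅ --b--> ∅  [seen]
∅ --c--> ∅  [seen]
{0,2} --a--> {0,1}  [seen]
{0,2} --b--> {1}  [new]
{0,2} --c--> {0,2}  [seen]
{0,1,2} --a--> {0,1}  [seen]
{0,1,2} --b--> {0,1}  [seen]
{0,1,2} --c--> {0,1,2}  [seen]
{1} --a--> {1}  [seen]
{1} --b--> {0}  [seen]
{1} --c--> {1}  [seen]
Reachable DFA states: {0}, {0,1}, ∅, {0,2}, {0,1,2}, {1}.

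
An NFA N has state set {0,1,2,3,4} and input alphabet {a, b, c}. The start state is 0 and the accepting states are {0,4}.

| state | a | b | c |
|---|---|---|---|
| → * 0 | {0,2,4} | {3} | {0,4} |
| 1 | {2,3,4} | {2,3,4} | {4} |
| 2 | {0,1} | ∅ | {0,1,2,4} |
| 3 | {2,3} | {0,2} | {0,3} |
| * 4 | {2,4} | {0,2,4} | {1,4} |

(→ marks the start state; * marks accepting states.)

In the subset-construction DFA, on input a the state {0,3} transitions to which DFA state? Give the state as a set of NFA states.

{0,2,3,4}

δ(0,a) = {0,2,4}; δ(3,a) = {2,3}.
Union: {0,2,3,4}.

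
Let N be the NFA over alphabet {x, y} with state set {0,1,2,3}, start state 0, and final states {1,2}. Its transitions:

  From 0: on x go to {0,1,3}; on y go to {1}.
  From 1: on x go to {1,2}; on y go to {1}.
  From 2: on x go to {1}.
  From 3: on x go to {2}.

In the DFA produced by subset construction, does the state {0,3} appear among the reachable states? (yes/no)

Start state of the DFA: {0}.
{0} --x--> {0,1,3}  [new]
{0} --y--> {1}  [new]
{0,1,3} --x--> {0,1,2,3}  [new]
{0,1,3} --y--> {1}  [seen]
{1} --x--> {1,2}  [new]
{1} --y--> {1}  [seen]
{0,1,2,3} --x--> {0,1,2,3}  [seen]
{0,1,2,3} --y--> {1}  [seen]
{1,2} --x--> {1,2}  [seen]
{1,2} --y--> {1}  [seen]
Reachable DFA states: {0}, {0,1,3}, {1}, {0,1,2,3}, {1,2}.
{0,3} is not among them.

no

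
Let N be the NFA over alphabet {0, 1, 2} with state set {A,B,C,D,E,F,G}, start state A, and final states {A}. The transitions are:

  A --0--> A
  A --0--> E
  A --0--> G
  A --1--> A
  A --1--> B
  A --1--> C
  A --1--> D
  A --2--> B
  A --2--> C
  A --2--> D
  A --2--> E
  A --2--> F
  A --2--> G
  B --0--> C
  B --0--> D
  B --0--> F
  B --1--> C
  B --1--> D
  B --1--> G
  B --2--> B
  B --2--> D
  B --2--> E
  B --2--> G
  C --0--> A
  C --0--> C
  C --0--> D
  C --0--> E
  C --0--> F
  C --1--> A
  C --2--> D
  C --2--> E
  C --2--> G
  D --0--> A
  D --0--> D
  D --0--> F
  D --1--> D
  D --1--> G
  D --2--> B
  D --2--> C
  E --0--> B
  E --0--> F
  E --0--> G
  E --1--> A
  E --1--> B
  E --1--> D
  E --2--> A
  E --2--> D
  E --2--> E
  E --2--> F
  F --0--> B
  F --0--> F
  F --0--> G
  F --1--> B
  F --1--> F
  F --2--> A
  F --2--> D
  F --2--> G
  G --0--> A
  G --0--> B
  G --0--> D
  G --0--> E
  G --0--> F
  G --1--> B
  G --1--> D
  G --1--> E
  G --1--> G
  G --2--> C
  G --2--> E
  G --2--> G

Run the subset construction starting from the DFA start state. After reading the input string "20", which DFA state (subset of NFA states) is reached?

Start: {A}.
δ(A,2) = {B,C,D,E,F,G}.
Union: {B,C,D,E,F,G}.
After 2: {B,C,D,E,F,G}.
δ(B,0) = {C,D,F}; δ(C,0) = {A,C,D,E,F}; δ(D,0) = {A,D,F}; δ(E,0) = {B,F,G}; δ(F,0) = {B,F,G}; δ(G,0) = {A,B,D,E,F}.
Union: {A,B,C,D,E,F,G}.
After 0: {A,B,C,D,E,F,G}.

{A,B,C,D,E,F,G}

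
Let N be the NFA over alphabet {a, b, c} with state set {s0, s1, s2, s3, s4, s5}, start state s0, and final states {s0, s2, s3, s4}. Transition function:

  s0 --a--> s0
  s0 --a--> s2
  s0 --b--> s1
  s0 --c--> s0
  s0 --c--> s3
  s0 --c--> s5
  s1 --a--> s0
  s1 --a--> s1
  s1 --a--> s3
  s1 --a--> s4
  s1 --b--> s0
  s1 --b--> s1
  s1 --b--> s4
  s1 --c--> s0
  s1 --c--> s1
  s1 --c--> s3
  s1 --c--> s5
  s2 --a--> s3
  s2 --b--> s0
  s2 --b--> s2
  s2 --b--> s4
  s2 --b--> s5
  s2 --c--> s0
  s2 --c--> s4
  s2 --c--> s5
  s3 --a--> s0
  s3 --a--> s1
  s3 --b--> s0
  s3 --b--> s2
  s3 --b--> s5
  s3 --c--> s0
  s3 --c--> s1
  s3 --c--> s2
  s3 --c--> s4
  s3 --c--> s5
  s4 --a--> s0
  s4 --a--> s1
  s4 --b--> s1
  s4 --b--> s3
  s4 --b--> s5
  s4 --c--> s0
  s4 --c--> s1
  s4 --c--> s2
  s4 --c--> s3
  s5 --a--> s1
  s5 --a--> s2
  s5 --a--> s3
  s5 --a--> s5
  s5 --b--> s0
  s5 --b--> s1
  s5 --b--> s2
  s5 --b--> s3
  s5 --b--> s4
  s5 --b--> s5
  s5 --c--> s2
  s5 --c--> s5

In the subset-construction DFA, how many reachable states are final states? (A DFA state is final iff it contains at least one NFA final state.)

14

Start state of the DFA: {s0}.
{s0} --a--> {s0, s2}  [new]
{s0} --b--> {s1}  [new]
{s0} --c--> {s0, s3, s5}  [new]
{s0, s2} --a--> {s0, s2, s3}  [new]
{s0, s2} --b--> {s0, s1, s2, s4, s5}  [new]
{s0, s2} --c--> {s0, s3, s4, s5}  [new]
{s1} --a--> {s0, s1, s3, s4}  [new]
{s1} --b--> {s0, s1, s4}  [new]
{s1} --c--> {s0, s1, s3, s5}  [new]
{s0, s3, s5} --a--> {s0, s1, s2, s3, s5}  [new]
{s0, s3, s5} --b--> {s0, s1, s2, s3, s4, s5}  [new]
{s0, s3, s5} --c--> {s0, s1, s2, s3, s4, s5}  [seen]
{s0, s2, s3} --a--> {s0, s1, s2, s3}  [new]
{s0, s2, s3} --b--> {s0, s1, s2, s4, s5}  [seen]
{s0, s2, s3} --c--> {s0, s1, s2, s3, s4, s5}  [seen]
{s0, s1, s2, s4, s5} --a--> {s0, s1, s2, s3, s4, s5}  [seen]
{s0, s1, s2, s4, s5} --b--> {s0, s1, s2, s3, s4, s5}  [seen]
{s0, s1, s2, s4, s5} --c--> {s0, s1, s2, s3, s4, s5}  [seen]
{s0, s3, s4, s5} --a--> {s0, s1, s2, s3, s5}  [seen]
{s0, s3, s4, s5} --b--> {s0, s1, s2, s3, s4, s5}  [seen]
{s0, s3, s4, s5} --c--> {s0, s1, s2, s3, s4, s5}  [seen]
{s0, s1, s3, s4} --a--> {s0, s1, s2, s3, s4}  [new]
{s0, s1, s3, s4} --b--> {s0, s1, s2, s3, s4, s5}  [seen]
{s0, s1, s3, s4} --c--> {s0, s1, s2, s3, s4, s5}  [seen]
{s0, s1, s4} --a--> {s0, s1, s2, s3, s4}  [seen]
{s0, s1, s4} --b--> {s0, s1, s3, s4, s5}  [new]
{s0, s1, s4} --c--> {s0, s1, s2, s3, s5}  [seen]
{s0, s1, s3, s5} --a--> {s0, s1, s2, s3, s4, s5}  [seen]
{s0, s1, s3, s5} --b--> {s0, s1, s2, s3, s4, s5}  [seen]
{s0, s1, s3, s5} --c--> {s0, s1, s2, s3, s4, s5}  [seen]
{s0, s1, s2, s3, s5} --a--> {s0, s1, s2, s3, s4, s5}  [seen]
{s0, s1, s2, s3, s5} --b--> {s0, s1, s2, s3, s4, s5}  [seen]
{s0, s1, s2, s3, s5} --c--> {s0, s1, s2, s3, s4, s5}  [seen]
{s0, s1, s2, s3, s4, s5} --a--> {s0, s1, s2, s3, s4, s5}  [seen]
{s0, s1, s2, s3, s4, s5} --b--> {s0, s1, s2, s3, s4, s5}  [seen]
{s0, s1, s2, s3, s4, s5} --c--> {s0, s1, s2, s3, s4, s5}  [seen]
{s0, s1, s2, s3} --a--> {s0, s1, s2, s3, s4}  [seen]
{s0, s1, s2, s3} --b--> {s0, s1, s2, s4, s5}  [seen]
{s0, s1, s2, s3} --c--> {s0, s1, s2, s3, s4, s5}  [seen]
{s0, s1, s2, s3, s4} --a--> {s0, s1, s2, s3, s4}  [seen]
{s0, s1, s2, s3, s4} --b--> {s0, s1, s2, s3, s4, s5}  [seen]
{s0, s1, s2, s3, s4} --c--> {s0, s1, s2, s3, s4, s5}  [seen]
{s0, s1, s3, s4, s5} --a--> {s0, s1, s2, s3, s4, s5}  [seen]
{s0, s1, s3, s4, s5} --b--> {s0, s1, s2, s3, s4, s5}  [seen]
{s0, s1, s3, s4, s5} --c--> {s0, s1, s2, s3, s4, s5}  [seen]
Reachable DFA states: {s0}, {s0, s2}, {s1}, {s0, s3, s5}, {s0, s2, s3}, {s0, s1, s2, s4, s5}, {s0, s3, s4, s5}, {s0, s1, s3, s4}, {s0, s1, s4}, {s0, s1, s3, s5}, {s0, s1, s2, s3, s5}, {s0, s1, s2, s3, s4, s5}, {s0, s1, s2, s3}, {s0, s1, s2, s3, s4}, {s0, s1, s3, s4, s5}.
Accepting DFA states (contain an NFA accepting state): {s0}, {s0, s2}, {s0, s3, s5}, {s0, s2, s3}, {s0, s1, s2, s4, s5}, {s0, s3, s4, s5}, {s0, s1, s3, s4}, {s0, s1, s4}, {s0, s1, s3, s5}, {s0, s1, s2, s3, s5}, {s0, s1, s2, s3, s4, s5}, {s0, s1, s2, s3}, {s0, s1, s2, s3, s4}, {s0, s1, s3, s4, s5}.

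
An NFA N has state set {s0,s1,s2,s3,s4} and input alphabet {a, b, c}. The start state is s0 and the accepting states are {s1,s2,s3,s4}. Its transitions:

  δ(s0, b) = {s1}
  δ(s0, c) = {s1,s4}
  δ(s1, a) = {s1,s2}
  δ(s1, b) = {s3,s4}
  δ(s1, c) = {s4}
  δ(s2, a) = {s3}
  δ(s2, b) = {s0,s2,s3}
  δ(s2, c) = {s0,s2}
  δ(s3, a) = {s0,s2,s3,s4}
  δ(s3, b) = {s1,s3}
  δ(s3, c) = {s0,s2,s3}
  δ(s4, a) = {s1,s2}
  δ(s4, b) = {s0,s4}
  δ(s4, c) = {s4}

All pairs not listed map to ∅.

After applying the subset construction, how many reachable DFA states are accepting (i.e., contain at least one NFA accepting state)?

Start state of the DFA: {s0}.
{s0} --a--> ∅  [new]
{s0} --b--> {s1}  [new]
{s0} --c--> {s1,s4}  [new]
∅ --a--> ∅  [seen]
∅ --b--> ∅  [seen]
∅ --c--> ∅  [seen]
{s1} --a--> {s1,s2}  [new]
{s1} --b--> {s3,s4}  [new]
{s1} --c--> {s4}  [new]
{s1,s4} --a--> {s1,s2}  [seen]
{s1,s4} --b--> {s0,s3,s4}  [new]
{s1,s4} --c--> {s4}  [seen]
{s1,s2} --a--> {s1,s2,s3}  [new]
{s1,s2} --b--> {s0,s2,s3,s4}  [new]
{s1,s2} --c--> {s0,s2,s4}  [new]
{s3,s4} --a--> {s0,s1,s2,s3,s4}  [new]
{s3,s4} --b--> {s0,s1,s3,s4}  [new]
{s3,s4} --c--> {s0,s2,s3,s4}  [seen]
{s4} --a--> {s1,s2}  [seen]
{s4} --b--> {s0,s4}  [new]
{s4} --c--> {s4}  [seen]
{s0,s3,s4} --a--> {s0,s1,s2,s3,s4}  [seen]
{s0,s3,s4} --b--> {s0,s1,s3,s4}  [seen]
{s0,s3,s4} --c--> {s0,s1,s2,s3,s4}  [seen]
{s1,s2,s3} --a--> {s0,s1,s2,s3,s4}  [seen]
{s1,s2,s3} --b--> {s0,s1,s2,s3,s4}  [seen]
{s1,s2,s3} --c--> {s0,s2,s3,s4}  [seen]
{s0,s2,s3,s4} --a--> {s0,s1,s2,s3,s4}  [seen]
{s0,s2,s3,s4} --b--> {s0,s1,s2,s3,s4}  [seen]
{s0,s2,s3,s4} --c--> {s0,s1,s2,s3,s4}  [seen]
{s0,s2,s4} --a--> {s1,s2,s3}  [seen]
{s0,s2,s4} --b--> {s0,s1,s2,s3,s4}  [seen]
{s0,s2,s4} --c--> {s0,s1,s2,s4}  [new]
{s0,s1,s2,s3,s4} --a--> {s0,s1,s2,s3,s4}  [seen]
{s0,s1,s2,s3,s4} --b--> {s0,s1,s2,s3,s4}  [seen]
{s0,s1,s2,s3,s4} --c--> {s0,s1,s2,s3,s4}  [seen]
{s0,s1,s3,s4} --a--> {s0,s1,s2,s3,s4}  [seen]
{s0,s1,s3,s4} --b--> {s0,s1,s3,s4}  [seen]
{s0,s1,s3,s4} --c--> {s0,s1,s2,s3,s4}  [seen]
{s0,s4} --a--> {s1,s2}  [seen]
{s0,s4} --b--> {s0,s1,s4}  [new]
{s0,s4} --c--> {s1,s4}  [seen]
{s0,s1,s2,s4} --a--> {s1,s2,s3}  [seen]
{s0,s1,s2,s4} --b--> {s0,s1,s2,s3,s4}  [seen]
{s0,s1,s2,s4} --c--> {s0,s1,s2,s4}  [seen]
{s0,s1,s4} --a--> {s1,s2}  [seen]
{s0,s1,s4} --b--> {s0,s1,s3,s4}  [seen]
{s0,s1,s4} --c--> {s1,s4}  [seen]
Reachable DFA states: {s0}, ∅, {s1}, {s1,s4}, {s1,s2}, {s3,s4}, {s4}, {s0,s3,s4}, {s1,s2,s3}, {s0,s2,s3,s4}, {s0,s2,s4}, {s0,s1,s2,s3,s4}, {s0,s1,s3,s4}, {s0,s4}, {s0,s1,s2,s4}, {s0,s1,s4}.
Accepting DFA states (contain an NFA accepting state): {s1}, {s1,s4}, {s1,s2}, {s3,s4}, {s4}, {s0,s3,s4}, {s1,s2,s3}, {s0,s2,s3,s4}, {s0,s2,s4}, {s0,s1,s2,s3,s4}, {s0,s1,s3,s4}, {s0,s4}, {s0,s1,s2,s4}, {s0,s1,s4}.

14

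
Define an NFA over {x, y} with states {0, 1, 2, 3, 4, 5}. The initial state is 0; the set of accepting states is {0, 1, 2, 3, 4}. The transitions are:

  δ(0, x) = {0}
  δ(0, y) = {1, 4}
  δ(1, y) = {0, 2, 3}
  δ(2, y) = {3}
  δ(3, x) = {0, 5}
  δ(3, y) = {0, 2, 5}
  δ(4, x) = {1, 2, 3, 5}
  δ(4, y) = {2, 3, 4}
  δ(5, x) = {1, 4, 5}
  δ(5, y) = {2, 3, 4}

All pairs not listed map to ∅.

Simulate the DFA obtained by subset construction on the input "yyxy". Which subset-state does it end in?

{0, 1, 2, 3, 4, 5}

Start: {0}.
δ(0,y) = {1, 4}.
Union: {1, 4}.
After y: {1, 4}.
δ(1,y) = {0, 2, 3}; δ(4,y) = {2, 3, 4}.
Union: {0, 2, 3, 4}.
After y: {0, 2, 3, 4}.
δ(0,x) = {0}; δ(2,x) = ∅; δ(3,x) = {0, 5}; δ(4,x) = {1, 2, 3, 5}.
Union: {0, 1, 2, 3, 5}.
After x: {0, 1, 2, 3, 5}.
δ(0,y) = {1, 4}; δ(1,y) = {0, 2, 3}; δ(2,y) = {3}; δ(3,y) = {0, 2, 5}; δ(5,y) = {2, 3, 4}.
Union: {0, 1, 2, 3, 4, 5}.
After y: {0, 1, 2, 3, 4, 5}.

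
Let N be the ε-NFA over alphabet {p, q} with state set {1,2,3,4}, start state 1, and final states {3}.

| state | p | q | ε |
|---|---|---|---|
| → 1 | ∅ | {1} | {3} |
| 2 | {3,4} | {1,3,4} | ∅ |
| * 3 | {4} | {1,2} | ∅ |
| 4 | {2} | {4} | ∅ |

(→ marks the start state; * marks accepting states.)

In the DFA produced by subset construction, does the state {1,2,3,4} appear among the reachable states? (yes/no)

yes

Start state of the DFA: {1,3} (ε-closure of the NFA start).
{1,3} --p--> {4}  [new]
{1,3} --q--> {1,2,3}  [new]
{4} --p--> {2}  [new]
{4} --q--> {4}  [seen]
{1,2,3} --p--> {3,4}  [new]
{1,2,3} --q--> {1,2,3,4}  [new]
{2} --p--> {3,4}  [seen]
{2} --q--> {1,3,4}  [new]
{3,4} --p--> {2,4}  [new]
{3,4} --q--> {1,2,3,4}  [seen]
{1,2,3,4} --p--> {2,3,4}  [new]
{1,2,3,4} --q--> {1,2,3,4}  [seen]
{1,3,4} --p--> {2,4}  [seen]
{1,3,4} --q--> {1,2,3,4}  [seen]
{2,4} --p--> {2,3,4}  [seen]
{2,4} --q--> {1,3,4}  [seen]
{2,3,4} --p--> {2,3,4}  [seen]
{2,3,4} --q--> {1,2,3,4}  [seen]
Reachable DFA states: {1,3}, {4}, {1,2,3}, {2}, {3,4}, {1,2,3,4}, {1,3,4}, {2,4}, {2,3,4}.
{1,2,3,4} is among them.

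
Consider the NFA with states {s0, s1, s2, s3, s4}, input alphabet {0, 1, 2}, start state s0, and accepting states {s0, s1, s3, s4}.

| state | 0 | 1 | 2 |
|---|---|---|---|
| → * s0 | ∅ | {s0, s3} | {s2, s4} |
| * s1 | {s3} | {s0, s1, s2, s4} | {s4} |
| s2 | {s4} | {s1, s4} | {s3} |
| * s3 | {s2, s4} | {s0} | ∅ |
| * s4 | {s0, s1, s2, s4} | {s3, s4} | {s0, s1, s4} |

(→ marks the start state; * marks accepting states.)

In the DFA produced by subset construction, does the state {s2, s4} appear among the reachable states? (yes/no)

Start state of the DFA: {s0}.
{s0} --0--> ∅  [new]
{s0} --1--> {s0, s3}  [new]
{s0} --2--> {s2, s4}  [new]
∅ --0--> ∅  [seen]
∅ --1--> ∅  [seen]
∅ --2--> ∅  [seen]
{s0, s3} --0--> {s2, s4}  [seen]
{s0, s3} --1--> {s0, s3}  [seen]
{s0, s3} --2--> {s2, s4}  [seen]
{s2, s4} --0--> {s0, s1, s2, s4}  [new]
{s2, s4} --1--> {s1, s3, s4}  [new]
{s2, s4} --2--> {s0, s1, s3, s4}  [new]
{s0, s1, s2, s4} --0--> {s0, s1, s2, s3, s4}  [new]
{s0, s1, s2, s4} --1--> {s0, s1, s2, s3, s4}  [seen]
{s0, s1, s2, s4} --2--> {s0, s1, s2, s3, s4}  [seen]
{s1, s3, s4} --0--> {s0, s1, s2, s3, s4}  [seen]
{s1, s3, s4} --1--> {s0, s1, s2, s3, s4}  [seen]
{s1, s3, s4} --2--> {s0, s1, s4}  [new]
{s0, s1, s3, s4} --0--> {s0, s1, s2, s3, s4}  [seen]
{s0, s1, s3, s4} --1--> {s0, s1, s2, s3, s4}  [seen]
{s0, s1, s3, s4} --2--> {s0, s1, s2, s4}  [seen]
{s0, s1, s2, s3, s4} --0--> {s0, s1, s2, s3, s4}  [seen]
{s0, s1, s2, s3, s4} --1--> {s0, s1, s2, s3, s4}  [seen]
{s0, s1, s2, s3, s4} --2--> {s0, s1, s2, s3, s4}  [seen]
{s0, s1, s4} --0--> {s0, s1, s2, s3, s4}  [seen]
{s0, s1, s4} --1--> {s0, s1, s2, s3, s4}  [seen]
{s0, s1, s4} --2--> {s0, s1, s2, s4}  [seen]
Reachable DFA states: {s0}, ∅, {s0, s3}, {s2, s4}, {s0, s1, s2, s4}, {s1, s3, s4}, {s0, s1, s3, s4}, {s0, s1, s2, s3, s4}, {s0, s1, s4}.
{s2, s4} is among them.

yes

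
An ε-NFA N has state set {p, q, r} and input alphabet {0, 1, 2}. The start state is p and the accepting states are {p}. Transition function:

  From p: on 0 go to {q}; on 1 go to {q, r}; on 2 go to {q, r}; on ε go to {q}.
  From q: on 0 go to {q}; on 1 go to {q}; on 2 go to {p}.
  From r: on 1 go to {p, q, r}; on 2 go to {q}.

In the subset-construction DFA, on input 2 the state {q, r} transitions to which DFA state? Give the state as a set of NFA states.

{p, q}

δ(q,2) = {p}; δ(r,2) = {q}.
Union: {p, q}.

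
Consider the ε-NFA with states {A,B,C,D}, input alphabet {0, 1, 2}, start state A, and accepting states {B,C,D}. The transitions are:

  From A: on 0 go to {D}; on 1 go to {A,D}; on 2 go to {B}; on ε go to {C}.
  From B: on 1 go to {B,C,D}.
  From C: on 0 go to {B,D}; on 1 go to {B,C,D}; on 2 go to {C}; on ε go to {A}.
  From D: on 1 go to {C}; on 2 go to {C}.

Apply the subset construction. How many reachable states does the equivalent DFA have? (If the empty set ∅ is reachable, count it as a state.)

Start state of the DFA: {A,C} (ε-closure of the NFA start).
{A,C} --0--> {B,D}  [new]
{A,C} --1--> {A,B,C,D}  [new]
{A,C} --2--> {A,B,C}  [new]
{B,D} --0--> ∅  [new]
{B,D} --1--> {A,B,C,D}  [seen]
{B,D} --2--> {A,C}  [seen]
{A,B,C,D} --0--> {B,D}  [seen]
{A,B,C,D} --1--> {A,B,C,D}  [seen]
{A,B,C,D} --2--> {A,B,C}  [seen]
{A,B,C} --0--> {B,D}  [seen]
{A,B,C} --1--> {A,B,C,D}  [seen]
{A,B,C} --2--> {A,B,C}  [seen]
∅ --0--> ∅  [seen]
∅ --1--> ∅  [seen]
∅ --2--> ∅  [seen]
Reachable DFA states: {A,C}, {B,D}, {A,B,C,D}, {A,B,C}, ∅.

5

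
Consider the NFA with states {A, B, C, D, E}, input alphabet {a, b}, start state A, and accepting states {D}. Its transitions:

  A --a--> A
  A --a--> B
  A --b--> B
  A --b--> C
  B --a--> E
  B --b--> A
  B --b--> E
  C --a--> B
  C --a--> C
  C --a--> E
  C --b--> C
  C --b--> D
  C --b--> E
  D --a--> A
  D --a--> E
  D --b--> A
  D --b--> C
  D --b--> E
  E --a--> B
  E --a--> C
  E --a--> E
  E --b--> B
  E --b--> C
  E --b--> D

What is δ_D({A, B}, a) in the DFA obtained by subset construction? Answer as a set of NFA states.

δ(A,a) = {A, B}; δ(B,a) = {E}.
Union: {A, B, E}.

{A, B, E}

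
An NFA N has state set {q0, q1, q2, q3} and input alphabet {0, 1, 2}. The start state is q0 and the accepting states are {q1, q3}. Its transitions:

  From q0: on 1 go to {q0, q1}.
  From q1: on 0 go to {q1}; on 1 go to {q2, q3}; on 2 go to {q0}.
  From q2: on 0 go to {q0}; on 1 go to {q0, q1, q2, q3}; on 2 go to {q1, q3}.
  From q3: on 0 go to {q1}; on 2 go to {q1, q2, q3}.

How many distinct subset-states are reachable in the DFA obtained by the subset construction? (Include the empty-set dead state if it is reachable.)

Start state of the DFA: {q0}.
{q0} --0--> ∅  [new]
{q0} --1--> {q0, q1}  [new]
{q0} --2--> ∅  [seen]
∅ --0--> ∅  [seen]
∅ --1--> ∅  [seen]
∅ --2--> ∅  [seen]
{q0, q1} --0--> {q1}  [new]
{q0, q1} --1--> {q0, q1, q2, q3}  [new]
{q0, q1} --2--> {q0}  [seen]
{q1} --0--> {q1}  [seen]
{q1} --1--> {q2, q3}  [new]
{q1} --2--> {q0}  [seen]
{q0, q1, q2, q3} --0--> {q0, q1}  [seen]
{q0, q1, q2, q3} --1--> {q0, q1, q2, q3}  [seen]
{q0, q1, q2, q3} --2--> {q0, q1, q2, q3}  [seen]
{q2, q3} --0--> {q0, q1}  [seen]
{q2, q3} --1--> {q0, q1, q2, q3}  [seen]
{q2, q3} --2--> {q1, q2, q3}  [new]
{q1, q2, q3} --0--> {q0, q1}  [seen]
{q1, q2, q3} --1--> {q0, q1, q2, q3}  [seen]
{q1, q2, q3} --2--> {q0, q1, q2, q3}  [seen]
Reachable DFA states: {q0}, ∅, {q0, q1}, {q1}, {q0, q1, q2, q3}, {q2, q3}, {q1, q2, q3}.

7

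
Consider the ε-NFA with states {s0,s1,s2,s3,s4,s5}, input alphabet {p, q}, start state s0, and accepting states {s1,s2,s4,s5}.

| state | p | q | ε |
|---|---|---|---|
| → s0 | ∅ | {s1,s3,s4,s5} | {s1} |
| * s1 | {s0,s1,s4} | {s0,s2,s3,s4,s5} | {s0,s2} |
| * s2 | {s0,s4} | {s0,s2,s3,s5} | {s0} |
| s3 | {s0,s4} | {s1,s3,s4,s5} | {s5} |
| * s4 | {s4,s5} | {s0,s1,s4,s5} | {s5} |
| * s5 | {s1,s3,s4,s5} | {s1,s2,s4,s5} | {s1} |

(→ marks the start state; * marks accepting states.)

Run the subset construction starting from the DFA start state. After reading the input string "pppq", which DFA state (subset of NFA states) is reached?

{s0,s1,s2,s3,s4,s5}

Start: {s0,s1,s2}.
δ(s0,p) = ∅; δ(s1,p) = {s0,s1,s4}; δ(s2,p) = {s0,s4}.
Union: {s0,s1,s4}.
ε-closure gives {s0,s1,s2,s4,s5}.
After p: {s0,s1,s2,s4,s5}.
δ(s0,p) = ∅; δ(s1,p) = {s0,s1,s4}; δ(s2,p) = {s0,s4}; δ(s4,p) = {s4,s5}; δ(s5,p) = {s1,s3,s4,s5}.
Union: {s0,s1,s3,s4,s5}.
ε-closure gives {s0,s1,s2,s3,s4,s5}.
After p: {s0,s1,s2,s3,s4,s5}.
δ(s0,p) = ∅; δ(s1,p) = {s0,s1,s4}; δ(s2,p) = {s0,s4}; δ(s3,p) = {s0,s4}; δ(s4,p) = {s4,s5}; δ(s5,p) = {s1,s3,s4,s5}.
Union: {s0,s1,s3,s4,s5}.
ε-closure gives {s0,s1,s2,s3,s4,s5}.
After p: {s0,s1,s2,s3,s4,s5}.
δ(s0,q) = {s1,s3,s4,s5}; δ(s1,q) = {s0,s2,s3,s4,s5}; δ(s2,q) = {s0,s2,s3,s5}; δ(s3,q) = {s1,s3,s4,s5}; δ(s4,q) = {s0,s1,s4,s5}; δ(s5,q) = {s1,s2,s4,s5}.
Union: {s0,s1,s2,s3,s4,s5}.
After q: {s0,s1,s2,s3,s4,s5}.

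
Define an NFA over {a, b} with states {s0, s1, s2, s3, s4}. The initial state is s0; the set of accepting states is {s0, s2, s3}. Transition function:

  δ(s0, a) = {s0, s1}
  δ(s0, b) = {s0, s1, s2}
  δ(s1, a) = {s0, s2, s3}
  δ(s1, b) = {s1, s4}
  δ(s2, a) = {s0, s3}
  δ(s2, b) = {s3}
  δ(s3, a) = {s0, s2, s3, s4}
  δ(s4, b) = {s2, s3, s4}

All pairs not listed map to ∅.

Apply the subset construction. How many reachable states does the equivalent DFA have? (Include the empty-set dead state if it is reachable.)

Start state of the DFA: {s0}.
{s0} --a--> {s0, s1}  [new]
{s0} --b--> {s0, s1, s2}  [new]
{s0, s1} --a--> {s0, s1, s2, s3}  [new]
{s0, s1} --b--> {s0, s1, s2, s4}  [new]
{s0, s1, s2} --a--> {s0, s1, s2, s3}  [seen]
{s0, s1, s2} --b--> {s0, s1, s2, s3, s4}  [new]
{s0, s1, s2, s3} --a--> {s0, s1, s2, s3, s4}  [seen]
{s0, s1, s2, s3} --b--> {s0, s1, s2, s3, s4}  [seen]
{s0, s1, s2, s4} --a--> {s0, s1, s2, s3}  [seen]
{s0, s1, s2, s4} --b--> {s0, s1, s2, s3, s4}  [seen]
{s0, s1, s2, s3, s4} --a--> {s0, s1, s2, s3, s4}  [seen]
{s0, s1, s2, s3, s4} --b--> {s0, s1, s2, s3, s4}  [seen]
Reachable DFA states: {s0}, {s0, s1}, {s0, s1, s2}, {s0, s1, s2, s3}, {s0, s1, s2, s4}, {s0, s1, s2, s3, s4}.

6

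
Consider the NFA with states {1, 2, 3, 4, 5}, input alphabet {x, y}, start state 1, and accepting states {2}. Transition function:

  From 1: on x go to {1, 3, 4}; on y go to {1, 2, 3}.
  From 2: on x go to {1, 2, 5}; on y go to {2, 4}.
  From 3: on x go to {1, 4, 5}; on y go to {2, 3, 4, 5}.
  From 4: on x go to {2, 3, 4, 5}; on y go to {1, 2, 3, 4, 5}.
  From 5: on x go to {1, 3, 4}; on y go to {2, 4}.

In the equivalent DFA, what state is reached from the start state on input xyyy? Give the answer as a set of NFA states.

Start: {1}.
δ(1,x) = {1, 3, 4}.
Union: {1, 3, 4}.
After x: {1, 3, 4}.
δ(1,y) = {1, 2, 3}; δ(3,y) = {2, 3, 4, 5}; δ(4,y) = {1, 2, 3, 4, 5}.
Union: {1, 2, 3, 4, 5}.
After y: {1, 2, 3, 4, 5}.
δ(1,y) = {1, 2, 3}; δ(2,y) = {2, 4}; δ(3,y) = {2, 3, 4, 5}; δ(4,y) = {1, 2, 3, 4, 5}; δ(5,y) = {2, 4}.
Union: {1, 2, 3, 4, 5}.
After y: {1, 2, 3, 4, 5}.
δ(1,y) = {1, 2, 3}; δ(2,y) = {2, 4}; δ(3,y) = {2, 3, 4, 5}; δ(4,y) = {1, 2, 3, 4, 5}; δ(5,y) = {2, 4}.
Union: {1, 2, 3, 4, 5}.
After y: {1, 2, 3, 4, 5}.

{1, 2, 3, 4, 5}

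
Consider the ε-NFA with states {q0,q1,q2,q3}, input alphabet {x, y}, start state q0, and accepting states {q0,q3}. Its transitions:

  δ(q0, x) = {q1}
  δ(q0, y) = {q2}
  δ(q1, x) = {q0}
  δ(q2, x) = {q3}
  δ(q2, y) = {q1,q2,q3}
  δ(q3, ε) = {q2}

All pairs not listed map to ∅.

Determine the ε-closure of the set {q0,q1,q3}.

{q0,q1,q2,q3}

Begin with {q0,q1,q3}.
q3 →ε {q2}; add q2.
ε-closure = {q0,q1,q2,q3}.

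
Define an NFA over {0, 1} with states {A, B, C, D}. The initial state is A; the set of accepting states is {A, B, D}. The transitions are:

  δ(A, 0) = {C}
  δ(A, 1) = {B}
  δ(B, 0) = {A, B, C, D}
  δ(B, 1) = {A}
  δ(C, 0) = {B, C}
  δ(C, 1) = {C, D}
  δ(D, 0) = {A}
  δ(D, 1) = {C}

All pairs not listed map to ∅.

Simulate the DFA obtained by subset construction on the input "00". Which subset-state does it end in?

{B, C}

Start: {A}.
δ(A,0) = {C}.
Union: {C}.
After 0: {C}.
δ(C,0) = {B, C}.
Union: {B, C}.
After 0: {B, C}.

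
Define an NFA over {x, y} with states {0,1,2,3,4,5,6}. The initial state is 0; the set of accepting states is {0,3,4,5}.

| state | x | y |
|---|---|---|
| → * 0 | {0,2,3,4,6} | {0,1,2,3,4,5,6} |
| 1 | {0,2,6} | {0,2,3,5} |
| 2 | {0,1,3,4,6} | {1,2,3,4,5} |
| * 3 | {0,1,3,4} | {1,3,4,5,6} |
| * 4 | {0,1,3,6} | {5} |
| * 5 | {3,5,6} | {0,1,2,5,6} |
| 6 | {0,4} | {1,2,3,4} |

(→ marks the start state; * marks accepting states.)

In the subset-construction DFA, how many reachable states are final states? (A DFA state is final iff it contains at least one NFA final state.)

4

Start state of the DFA: {0}.
{0} --x--> {0,2,3,4,6}  [new]
{0} --y--> {0,1,2,3,4,5,6}  [new]
{0,2,3,4,6} --x--> {0,1,2,3,4,6}  [new]
{0,2,3,4,6} --y--> {0,1,2,3,4,5,6}  [seen]
{0,1,2,3,4,5,6} --x--> {0,1,2,3,4,5,6}  [seen]
{0,1,2,3,4,5,6} --y--> {0,1,2,3,4,5,6}  [seen]
{0,1,2,3,4,6} --x--> {0,1,2,3,4,6}  [seen]
{0,1,2,3,4,6} --y--> {0,1,2,3,4,5,6}  [seen]
Reachable DFA states: {0}, {0,2,3,4,6}, {0,1,2,3,4,5,6}, {0,1,2,3,4,6}.
Accepting DFA states (contain an NFA accepting state): {0}, {0,2,3,4,6}, {0,1,2,3,4,5,6}, {0,1,2,3,4,6}.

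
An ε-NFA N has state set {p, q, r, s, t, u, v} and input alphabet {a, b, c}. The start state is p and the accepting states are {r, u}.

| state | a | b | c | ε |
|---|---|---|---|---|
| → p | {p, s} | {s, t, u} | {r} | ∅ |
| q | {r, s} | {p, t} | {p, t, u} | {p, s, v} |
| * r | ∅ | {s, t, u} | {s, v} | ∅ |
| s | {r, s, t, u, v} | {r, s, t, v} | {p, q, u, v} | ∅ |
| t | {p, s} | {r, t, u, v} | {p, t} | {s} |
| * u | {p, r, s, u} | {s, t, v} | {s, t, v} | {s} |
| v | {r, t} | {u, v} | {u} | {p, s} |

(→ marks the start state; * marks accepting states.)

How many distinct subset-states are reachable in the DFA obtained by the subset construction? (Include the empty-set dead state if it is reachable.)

Start state of the DFA: {p} (ε-closure of the NFA start).
{p} --a--> {p, s}  [new]
{p} --b--> {s, t, u}  [new]
{p} --c--> {r}  [new]
{p, s} --a--> {p, r, s, t, u, v}  [new]
{p, s} --b--> {p, r, s, t, u, v}  [seen]
{p, s} --c--> {p, q, r, s, u, v}  [new]
{s, t, u} --a--> {p, r, s, t, u, v}  [seen]
{s, t, u} --b--> {p, r, s, t, u, v}  [seen]
{s, t, u} --c--> {p, q, s, t, u, v}  [new]
{r} --a--> ∅  [new]
{r} --b--> {s, t, u}  [seen]
{r} --c--> {p, s, v}  [new]
{p, r, s, t, u, v} --a--> {p, r, s, t, u, v}  [seen]
{p, r, s, t, u, v} --b--> {p, r, s, t, u, v}  [seen]
{p, r, s, t, u, v} --c--> {p, q, r, s, t, u, v}  [new]
{p, q, r, s, u, v} --a--> {p, r, s, t, u, v}  [seen]
{p, q, r, s, u, v} --b--> {p, r, s, t, u, v}  [seen]
{p, q, r, s, u, v} --c--> {p, q, r, s, t, u, v}  [seen]
{p, q, s, t, u, v} --a--> {p, r, s, t, u, v}  [seen]
{p, q, s, t, u, v} --b--> {p, r, s, t, u, v}  [seen]
{p, q, s, t, u, v} --c--> {p, q, r, s, t, u, v}  [seen]
∅ --a--> ∅  [seen]
∅ --b--> ∅  [seen]
∅ --c--> ∅  [seen]
{p, s, v} --a--> {p, r, s, t, u, v}  [seen]
{p, s, v} --b--> {p, r, s, t, u, v}  [seen]
{p, s, v} --c--> {p, q, r, s, u, v}  [seen]
{p, q, r, s, t, u, v} --a--> {p, r, s, t, u, v}  [seen]
{p, q, r, s, t, u, v} --b--> {p, r, s, t, u, v}  [seen]
{p, q, r, s, t, u, v} --c--> {p, q, r, s, t, u, v}  [seen]
Reachable DFA states: {p}, {p, s}, {s, t, u}, {r}, {p, r, s, t, u, v}, {p, q, r, s, u, v}, {p, q, s, t, u, v}, ∅, {p, s, v}, {p, q, r, s, t, u, v}.

10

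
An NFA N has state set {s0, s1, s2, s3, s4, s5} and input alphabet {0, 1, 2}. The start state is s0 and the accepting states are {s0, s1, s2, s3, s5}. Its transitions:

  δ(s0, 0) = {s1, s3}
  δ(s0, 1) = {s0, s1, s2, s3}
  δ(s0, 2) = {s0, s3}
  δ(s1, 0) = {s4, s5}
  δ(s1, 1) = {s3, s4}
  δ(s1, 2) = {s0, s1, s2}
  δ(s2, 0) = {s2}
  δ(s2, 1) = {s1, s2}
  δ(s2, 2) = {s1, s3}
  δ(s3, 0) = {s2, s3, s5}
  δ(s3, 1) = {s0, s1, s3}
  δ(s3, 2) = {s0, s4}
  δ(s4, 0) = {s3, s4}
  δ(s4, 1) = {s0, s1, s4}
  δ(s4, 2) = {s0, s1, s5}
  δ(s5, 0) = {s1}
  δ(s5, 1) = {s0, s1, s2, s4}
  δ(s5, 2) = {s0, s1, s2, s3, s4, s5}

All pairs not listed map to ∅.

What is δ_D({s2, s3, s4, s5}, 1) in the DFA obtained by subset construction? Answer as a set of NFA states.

δ(s2,1) = {s1, s2}; δ(s3,1) = {s0, s1, s3}; δ(s4,1) = {s0, s1, s4}; δ(s5,1) = {s0, s1, s2, s4}.
Union: {s0, s1, s2, s3, s4}.

{s0, s1, s2, s3, s4}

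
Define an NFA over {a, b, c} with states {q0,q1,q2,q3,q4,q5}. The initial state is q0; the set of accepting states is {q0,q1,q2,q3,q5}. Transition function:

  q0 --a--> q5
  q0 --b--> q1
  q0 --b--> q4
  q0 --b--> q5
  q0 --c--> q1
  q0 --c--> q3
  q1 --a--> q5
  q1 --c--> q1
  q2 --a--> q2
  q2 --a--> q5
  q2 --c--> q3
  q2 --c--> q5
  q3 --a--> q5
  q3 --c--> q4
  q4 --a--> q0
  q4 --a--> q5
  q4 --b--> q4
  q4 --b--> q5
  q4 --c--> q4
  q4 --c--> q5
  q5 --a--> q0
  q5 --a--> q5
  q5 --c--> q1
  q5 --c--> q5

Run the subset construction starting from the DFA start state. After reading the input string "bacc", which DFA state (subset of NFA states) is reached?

Start: {q0}.
δ(q0,b) = {q1,q4,q5}.
Union: {q1,q4,q5}.
After b: {q1,q4,q5}.
δ(q1,a) = {q5}; δ(q4,a) = {q0,q5}; δ(q5,a) = {q0,q5}.
Union: {q0,q5}.
After a: {q0,q5}.
δ(q0,c) = {q1,q3}; δ(q5,c) = {q1,q5}.
Union: {q1,q3,q5}.
After c: {q1,q3,q5}.
δ(q1,c) = {q1}; δ(q3,c) = {q4}; δ(q5,c) = {q1,q5}.
Union: {q1,q4,q5}.
After c: {q1,q4,q5}.

{q1,q4,q5}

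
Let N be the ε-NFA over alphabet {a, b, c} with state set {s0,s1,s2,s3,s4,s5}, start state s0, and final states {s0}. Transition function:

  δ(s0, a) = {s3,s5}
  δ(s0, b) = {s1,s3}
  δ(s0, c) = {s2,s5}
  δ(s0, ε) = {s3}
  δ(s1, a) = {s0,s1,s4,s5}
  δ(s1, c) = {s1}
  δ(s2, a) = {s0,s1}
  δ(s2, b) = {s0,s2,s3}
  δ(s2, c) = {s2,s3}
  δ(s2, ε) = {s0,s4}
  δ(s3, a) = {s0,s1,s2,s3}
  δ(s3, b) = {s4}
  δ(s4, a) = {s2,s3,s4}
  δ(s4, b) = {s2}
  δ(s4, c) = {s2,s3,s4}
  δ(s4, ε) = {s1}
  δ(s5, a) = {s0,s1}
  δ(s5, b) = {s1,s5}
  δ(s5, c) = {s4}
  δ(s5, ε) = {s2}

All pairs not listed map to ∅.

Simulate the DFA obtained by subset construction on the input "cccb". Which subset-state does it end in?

Start: {s0,s3}.
δ(s0,c) = {s2,s5}; δ(s3,c) = ∅.
Union: {s2,s5}.
ε-closure gives {s0,s1,s2,s3,s4,s5}.
After c: {s0,s1,s2,s3,s4,s5}.
δ(s0,c) = {s2,s5}; δ(s1,c) = {s1}; δ(s2,c) = {s2,s3}; δ(s3,c) = ∅; δ(s4,c) = {s2,s3,s4}; δ(s5,c) = {s4}.
Union: {s1,s2,s3,s4,s5}.
ε-closure gives {s0,s1,s2,s3,s4,s5}.
After c: {s0,s1,s2,s3,s4,s5}.
δ(s0,c) = {s2,s5}; δ(s1,c) = {s1}; δ(s2,c) = {s2,s3}; δ(s3,c) = ∅; δ(s4,c) = {s2,s3,s4}; δ(s5,c) = {s4}.
Union: {s1,s2,s3,s4,s5}.
ε-closure gives {s0,s1,s2,s3,s4,s5}.
After c: {s0,s1,s2,s3,s4,s5}.
δ(s0,b) = {s1,s3}; δ(s1,b) = ∅; δ(s2,b) = {s0,s2,s3}; δ(s3,b) = {s4}; δ(s4,b) = {s2}; δ(s5,b) = {s1,s5}.
Union: {s0,s1,s2,s3,s4,s5}.
After b: {s0,s1,s2,s3,s4,s5}.

{s0,s1,s2,s3,s4,s5}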